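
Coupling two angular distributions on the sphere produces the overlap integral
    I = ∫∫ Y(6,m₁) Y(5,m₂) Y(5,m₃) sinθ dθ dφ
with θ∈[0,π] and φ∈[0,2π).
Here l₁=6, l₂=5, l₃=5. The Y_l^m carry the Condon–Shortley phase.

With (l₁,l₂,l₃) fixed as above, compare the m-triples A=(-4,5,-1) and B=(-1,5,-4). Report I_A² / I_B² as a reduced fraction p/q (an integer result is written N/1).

25/7

Shared (l₁,l₂,l₃)=(6,5,5): N and (l;000)² cancel in I_A²/I_B².
A: Δ = 6!·6!·4!/17! = 1/28588560; Racah Σ t=6..6: t=6:+1/829440 = 1/829440; ⇒ 3j(6 5 5; -4 5 -1)² = 225/9724, sgn +1
B: Δ = 6!·6!·4!/17! = 1/28588560; Racah Σ t=6..6: t=6:+1/2073600 = 1/2073600; ⇒ 3j(6 5 5; -1 5 -4)² = 63/9724, sgn -1
I_A²/I_B² = (225/9724)/(63/9724) = 25/7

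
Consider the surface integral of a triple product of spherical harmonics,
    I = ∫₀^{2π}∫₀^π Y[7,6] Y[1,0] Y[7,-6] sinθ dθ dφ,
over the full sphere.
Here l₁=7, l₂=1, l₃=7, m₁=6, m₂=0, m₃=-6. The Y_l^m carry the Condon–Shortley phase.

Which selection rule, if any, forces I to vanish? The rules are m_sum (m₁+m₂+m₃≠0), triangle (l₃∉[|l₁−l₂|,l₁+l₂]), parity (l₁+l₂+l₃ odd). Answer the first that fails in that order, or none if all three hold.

parity

m₁+m₂+m₃ = 6 + 0 − 6 = 0  ✓
triangle: |7−1|=6 ≤ l₃=7 ≤ 7+1=8  ✓
parity: l₁+l₂+l₃ = 15 is odd  ✗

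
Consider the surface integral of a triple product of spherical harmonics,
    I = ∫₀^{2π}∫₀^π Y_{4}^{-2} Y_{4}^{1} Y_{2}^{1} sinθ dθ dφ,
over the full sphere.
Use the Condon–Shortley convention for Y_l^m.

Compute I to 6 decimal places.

Checks pass: Σm=0; 10 even; l₃=2∈[0,8].
(2·4+1)(2·4+1)(2·2+1) = 405
Δ: 6! 2! 2! / 11! → 1/13860
sum: t=2:+1/192 t=3:−1/36 t=4:+1/192 = -5/288
3j²(4 4 2; 0 0 0) = Δ·Π!·Σ² = 20/693  (sign -1)
sum: t=4:+1/96 t=5:−1/240 = 1/160
3j²(4 4 2; -2 1 1) = Δ·Π!·Σ² = 27/1540  (sign -1)
combine: 4πI² = 405·20/693·27/1540 = 1215/5929
take √, sign +1: I = 0.12770047

0.127700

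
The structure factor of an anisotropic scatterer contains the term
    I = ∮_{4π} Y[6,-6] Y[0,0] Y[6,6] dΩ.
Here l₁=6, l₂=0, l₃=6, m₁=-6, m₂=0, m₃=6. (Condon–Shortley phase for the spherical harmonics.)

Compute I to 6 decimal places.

0.282095

m-sum 0 ✓  L=12 even ✓  6≤6≤6 ✓
Π(2lᵢ+1) = 13×1×13 = 169
triangle coeff Δ(6,0,6) = 1/13
Σ_t [0,0]: t=0:+1/518400 = 1/518400
(3j)²=1/13 [(6 0 6; 0 0 0)], sign=+1
Σ_t [0,0]: t=0:+1/479001600 = 1/479001600
(3j)²=1/13 [(6 0 6; -6 0 6)], sign=+1
⇒ 4πI² = 1/1
I = (+1)√(1/1/(4π)) = 0.28209479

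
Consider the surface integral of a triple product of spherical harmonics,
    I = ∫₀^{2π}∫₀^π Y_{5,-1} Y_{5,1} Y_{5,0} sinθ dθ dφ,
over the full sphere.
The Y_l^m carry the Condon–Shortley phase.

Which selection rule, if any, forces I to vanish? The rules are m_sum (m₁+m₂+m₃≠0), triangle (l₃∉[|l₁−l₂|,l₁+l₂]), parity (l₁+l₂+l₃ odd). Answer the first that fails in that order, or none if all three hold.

parity

azimuthal sum: -1 + 1 + 0 = 0  ✓
0 ≤ 5 ≤ 10 (triangle on l)  ✓
L = 5 + 5 + 5 = 15 (odd)  ✗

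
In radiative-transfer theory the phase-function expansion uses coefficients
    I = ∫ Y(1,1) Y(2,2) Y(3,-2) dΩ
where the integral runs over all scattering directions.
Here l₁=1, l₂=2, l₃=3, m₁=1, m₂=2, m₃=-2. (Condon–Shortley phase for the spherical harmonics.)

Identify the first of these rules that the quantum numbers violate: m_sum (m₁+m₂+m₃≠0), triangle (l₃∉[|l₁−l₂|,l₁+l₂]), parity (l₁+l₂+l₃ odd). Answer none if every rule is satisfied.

azimuthal sum: 1 + 2 − 2 = 1  ✗
1 ≤ 3 ≤ 3 (triangle on l)
L = 1 + 2 + 3 = 6 (even)

m_sum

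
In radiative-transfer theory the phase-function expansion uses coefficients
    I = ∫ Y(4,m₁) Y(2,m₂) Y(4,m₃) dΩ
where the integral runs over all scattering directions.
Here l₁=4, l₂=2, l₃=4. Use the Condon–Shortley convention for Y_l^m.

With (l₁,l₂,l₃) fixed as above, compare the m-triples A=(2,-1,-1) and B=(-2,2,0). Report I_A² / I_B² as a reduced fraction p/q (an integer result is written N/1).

9/20

Same 4,2,4: normalisation and zero-m 3j drop out of the ratio.
A: Δ: 2! 6! 2! / 11! → 1/13860; sum: t=0:+1/96 t=1:−1/240 = 1/160; 3j²(4 2 4; 2 -1 -1) = Δ·Π!·Σ² = 27/1540  (sign -1)
B: Δ: 2! 6! 2! / 11! → 1/13860; sum: t=2:+1/192 = 1/192; 3j²(4 2 4; -2 2 0) = Δ·Π!·Σ² = 3/77  (sign +1)
I_A²/I_B² = (27/1540)/(3/77) = 9/20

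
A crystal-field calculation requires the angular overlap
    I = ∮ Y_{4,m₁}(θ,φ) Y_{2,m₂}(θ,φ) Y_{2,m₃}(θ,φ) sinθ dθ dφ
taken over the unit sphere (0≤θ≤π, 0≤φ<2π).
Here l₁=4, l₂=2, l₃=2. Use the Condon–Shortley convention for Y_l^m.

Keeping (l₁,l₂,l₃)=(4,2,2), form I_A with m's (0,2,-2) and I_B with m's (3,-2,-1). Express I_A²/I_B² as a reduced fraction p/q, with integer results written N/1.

1/35

Same 4,2,2: normalisation and zero-m 3j drop out of the ratio.
A: Δ: 4! 4! 0! / 9! → 1/630; sum: t=4:+1/576 = 1/576; 3j²(4 2 2; 0 2 -2) = Δ·Π!·Σ² = 1/630  (sign +1)
B: Δ: 4! 4! 0! / 9! → 1/630; sum: t=0:+1/144 = 1/144; 3j²(4 2 2; 3 -2 -1) = Δ·Π!·Σ² = 1/18  (sign -1)
I_A²/I_B² = (1/630)/(1/18) = 1/35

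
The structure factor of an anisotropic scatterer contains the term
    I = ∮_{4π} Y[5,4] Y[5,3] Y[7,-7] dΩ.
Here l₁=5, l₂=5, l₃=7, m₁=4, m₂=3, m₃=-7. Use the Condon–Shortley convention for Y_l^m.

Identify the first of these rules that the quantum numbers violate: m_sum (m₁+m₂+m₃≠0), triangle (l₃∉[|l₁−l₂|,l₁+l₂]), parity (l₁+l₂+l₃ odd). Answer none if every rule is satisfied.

parity

Σmᵢ = 0  ✓
l₃∈[|l₁−l₂|,l₁+l₂]=[0,10], have l₃=7  ✓
Σlᵢ = 17 ⇒ odd  ✗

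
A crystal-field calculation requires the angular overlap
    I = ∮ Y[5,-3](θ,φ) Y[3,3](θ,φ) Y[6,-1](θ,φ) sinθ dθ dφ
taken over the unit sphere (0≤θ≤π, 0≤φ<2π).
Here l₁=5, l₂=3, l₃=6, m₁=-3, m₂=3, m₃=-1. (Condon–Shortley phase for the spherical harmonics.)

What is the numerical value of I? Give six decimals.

-3 + 3 − 1 = -1 ≠ 0: azimuthal integral kills it; I = 0

0.000000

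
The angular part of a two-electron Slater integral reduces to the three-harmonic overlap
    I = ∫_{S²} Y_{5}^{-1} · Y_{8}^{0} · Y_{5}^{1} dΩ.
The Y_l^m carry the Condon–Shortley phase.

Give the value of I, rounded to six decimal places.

Rules hold: Σm=0, L=18 even, 3≤5≤13.
N = 11·17·11 = 2057
Δ = 8!·2!·8!/19! = 1/37413090
Racah Σ t=3..5: t=3:−1/1036800 t=4:+1/331776 t=5:−1/1036800 = 1/921600
⇒ 3j(5 8 5; 0 0 0)² = 490/46189, sgn -1
Racah Σ t=4..6: t=4:+1/663552 t=5:−1/518400 t=6:+1/4147200 = -1/5529600
⇒ 3j(5 8 5; -1 0 1)² = 98/230945, sgn -1
4πI² = N·(3j₀)²·(3jₘ)² = 9604/1037153
I = +1·√(0.00925996/4π) = 0.02714562

0.027146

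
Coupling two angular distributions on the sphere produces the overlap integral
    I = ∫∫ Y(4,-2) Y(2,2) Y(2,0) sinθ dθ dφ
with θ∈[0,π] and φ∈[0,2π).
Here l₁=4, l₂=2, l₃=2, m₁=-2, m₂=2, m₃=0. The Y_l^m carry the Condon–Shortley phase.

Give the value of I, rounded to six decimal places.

Checks pass: Σm=0; 8 even; l₃=2∈[2,6].
(2·4+1)(2·2+1)(2·2+1) = 225
Δ: 4! 4! 0! / 9! → 1/630
sum: t=2:+1/16 = 1/16
3j²(4 2 2; 0 0 0) = Δ·Π!·Σ² = 2/35  (sign +1)
sum: t=4:+1/96 = 1/96
3j²(4 2 2; -2 2 0) = Δ·Π!·Σ² = 1/42  (sign +1)
combine: 4πI² = 225·2/35·1/42 = 15/49
take √, sign +1: I = 0.15607835

0.156078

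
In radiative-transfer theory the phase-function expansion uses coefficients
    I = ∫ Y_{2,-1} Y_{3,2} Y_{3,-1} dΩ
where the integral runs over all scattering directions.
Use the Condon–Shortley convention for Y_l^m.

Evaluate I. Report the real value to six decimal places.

m-sum 0 ✓  L=8 even ✓  1≤3≤5 ✓
Π(2lᵢ+1) = 5×7×7 = 245
triangle coeff Δ(2,3,3) = 1/3780
Σ_t [0,2]: t=0:+1/24 t=1:−1/4 t=2:+1/24 = -1/6
(3j)²=4/105 [(2 3 3; 0 0 0)], sign=+1
Σ_t [1,2]: t=1:−1/48 t=2:+1/12 = 1/16
(3j)²=1/28 [(2 3 3; -1 2 -1)], sign=+1
⇒ 4πI² = 1/3
I = (+1)√(1/3/(4π)) = 0.16286750

0.162868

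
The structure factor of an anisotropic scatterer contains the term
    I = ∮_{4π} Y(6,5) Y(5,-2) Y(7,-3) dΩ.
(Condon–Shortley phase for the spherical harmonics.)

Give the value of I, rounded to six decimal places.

-0.138752

Rules hold: Σm=0, L=18 even, 1≤7≤11.
N = 13·11·15 = 2145
Δ = 4!·8!·6!/19! = 1/174594420
Racah Σ t=0..4: t=0:+1/4147200 t=1:−1/207360 t=2:+1/82944 t=3:−1/207360 t=4:+1/4147200 = 1/345600
⇒ 3j(6 5 7; 0 0 0)² = 420/46189, sgn -1
Racah Σ t=0..1: t=0:+1/4354560 t=1:−1/11612160 = 1/6967296
⇒ 3j(6 5 7; 5 -2 -3)² = 625/50388, sgn +1
4πI² = N·(3j₀)²·(3jₘ)² = 328125/1356277
I = -1·√(0.241931/4π) = -0.13875241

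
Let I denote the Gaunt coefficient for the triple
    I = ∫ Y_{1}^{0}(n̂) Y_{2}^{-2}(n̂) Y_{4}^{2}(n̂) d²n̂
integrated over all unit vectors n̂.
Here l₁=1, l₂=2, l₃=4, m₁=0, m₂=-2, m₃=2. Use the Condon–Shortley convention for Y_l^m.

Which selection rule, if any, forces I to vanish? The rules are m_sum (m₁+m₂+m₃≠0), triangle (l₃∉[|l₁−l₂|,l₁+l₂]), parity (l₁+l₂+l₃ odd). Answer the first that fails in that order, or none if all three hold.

triangle

m₁+m₂+m₃ = 0 − 2 + 2 = 0  ✓
triangle: |1−2|=1 ≤ l₃=4 ≤ 1+2=3  ✗
parity: l₁+l₂+l₃ = 7 is odd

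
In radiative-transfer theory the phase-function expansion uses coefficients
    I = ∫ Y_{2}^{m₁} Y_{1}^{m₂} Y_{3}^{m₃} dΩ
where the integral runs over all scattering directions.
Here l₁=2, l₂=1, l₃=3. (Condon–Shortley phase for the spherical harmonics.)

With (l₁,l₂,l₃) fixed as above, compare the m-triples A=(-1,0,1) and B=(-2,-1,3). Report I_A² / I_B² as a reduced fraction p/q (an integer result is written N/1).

Shared (l₁,l₂,l₃)=(2,1,3): N and (l;000)² cancel in I_A²/I_B².
A: Δ = 0!·4!·2!/7! = 1/105; Racah Σ t=0..0: t=0:+1/6 = 1/6; ⇒ 3j(2 1 3; -1 0 1)² = 8/105, sgn +1
B: Δ = 0!·4!·2!/7! = 1/105; Racah Σ t=0..0: t=0:+1/48 = 1/48; ⇒ 3j(2 1 3; -2 -1 3)² = 1/7, sgn +1
I_A²/I_B² = (8/105)/(1/7) = 8/15

8/15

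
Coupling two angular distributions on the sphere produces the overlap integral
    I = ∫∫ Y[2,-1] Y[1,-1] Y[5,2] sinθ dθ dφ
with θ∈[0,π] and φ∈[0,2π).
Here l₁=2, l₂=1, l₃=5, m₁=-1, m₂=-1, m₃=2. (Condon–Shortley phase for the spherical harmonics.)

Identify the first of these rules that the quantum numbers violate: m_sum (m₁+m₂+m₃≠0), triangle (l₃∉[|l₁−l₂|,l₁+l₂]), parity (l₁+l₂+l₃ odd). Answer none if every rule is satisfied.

triangle

m₁+m₂+m₃ = -1 − 1 + 2 = 0  ✓
triangle: |2−1|=1 ≤ l₃=5 ≤ 2+1=3  ✗
parity: l₁+l₂+l₃ = 8 is even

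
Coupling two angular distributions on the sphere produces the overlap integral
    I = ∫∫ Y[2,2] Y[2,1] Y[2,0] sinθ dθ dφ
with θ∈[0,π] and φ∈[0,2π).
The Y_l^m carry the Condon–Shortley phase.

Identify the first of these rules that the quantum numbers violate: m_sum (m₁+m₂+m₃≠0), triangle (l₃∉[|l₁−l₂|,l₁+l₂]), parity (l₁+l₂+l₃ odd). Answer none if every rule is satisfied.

m_sum

Σmᵢ = 3  ✗
l₃∈[|l₁−l₂|,l₁+l₂]=[0,4], have l₃=2
Σlᵢ = 6 ⇒ even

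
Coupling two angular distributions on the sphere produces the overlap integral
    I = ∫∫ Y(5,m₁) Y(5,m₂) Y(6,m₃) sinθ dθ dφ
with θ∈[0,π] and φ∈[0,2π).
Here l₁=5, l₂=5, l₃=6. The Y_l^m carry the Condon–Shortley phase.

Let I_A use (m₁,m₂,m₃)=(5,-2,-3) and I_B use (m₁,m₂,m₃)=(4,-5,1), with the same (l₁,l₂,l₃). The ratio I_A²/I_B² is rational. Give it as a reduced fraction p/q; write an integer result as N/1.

10/3

Same 5,5,6: normalisation and zero-m 3j drop out of the ratio.
A: Δ: 4! 6! 6! / 17! → 1/28588560; sum: t=0:+1/622080 = 1/622080; 3j²(5 5 6; 5 -2 -3) = Δ·Π!·Σ² = 105/4862  (sign -1)
B: Δ: 4! 6! 6! / 17! → 1/28588560; sum: t=0:+1/2073600 = 1/2073600; 3j²(5 5 6; 4 -5 1) = Δ·Π!·Σ² = 63/9724  (sign -1)
I_A²/I_B² = (105/4862)/(63/9724) = 10/3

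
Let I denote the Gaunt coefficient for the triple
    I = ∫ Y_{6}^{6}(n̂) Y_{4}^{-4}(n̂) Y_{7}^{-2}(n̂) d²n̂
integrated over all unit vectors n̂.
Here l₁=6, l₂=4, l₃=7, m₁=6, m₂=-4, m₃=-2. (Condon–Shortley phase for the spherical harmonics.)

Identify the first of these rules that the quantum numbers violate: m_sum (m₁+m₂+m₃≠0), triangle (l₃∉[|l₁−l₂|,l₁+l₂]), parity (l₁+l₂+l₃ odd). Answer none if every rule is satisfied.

Σmᵢ = 0  ✓
l₃∈[|l₁−l₂|,l₁+l₂]=[2,10], have l₃=7  ✓
Σlᵢ = 17 ⇒ odd  ✗

parity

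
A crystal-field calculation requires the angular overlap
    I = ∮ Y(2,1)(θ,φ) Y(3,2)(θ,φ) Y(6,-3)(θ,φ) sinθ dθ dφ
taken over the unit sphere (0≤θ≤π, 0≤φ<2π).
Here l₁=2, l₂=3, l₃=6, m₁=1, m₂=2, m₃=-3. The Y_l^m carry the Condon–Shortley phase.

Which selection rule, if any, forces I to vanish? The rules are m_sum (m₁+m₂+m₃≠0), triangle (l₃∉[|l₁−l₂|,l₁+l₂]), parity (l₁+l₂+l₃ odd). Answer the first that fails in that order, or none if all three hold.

triangle

azimuthal sum: 1 + 2 − 3 = 0  ✓
1 ≤ 6 ≤ 5 (triangle on l)  ✗
L = 2 + 3 + 6 = 11 (odd)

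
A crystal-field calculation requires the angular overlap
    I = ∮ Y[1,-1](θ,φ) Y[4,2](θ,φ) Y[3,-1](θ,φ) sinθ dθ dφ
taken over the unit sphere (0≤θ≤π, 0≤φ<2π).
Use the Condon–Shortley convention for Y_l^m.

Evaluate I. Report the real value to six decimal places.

0.238414

m-sum 0 ✓  L=8 even ✓  3≤3≤5 ✓
Π(2lᵢ+1) = 3×9×7 = 189
triangle coeff Δ(1,4,3) = 1/252
Σ_t [1,1]: t=1:−1/36 = -1/36
(3j)²=4/63 [(1 4 3; 0 0 0)], sign=+1
Σ_t [2,2]: t=2:+1/96 = 1/96
(3j)²=5/84 [(1 4 3; -1 2 -1)], sign=+1
⇒ 4πI² = 5/7
I = (+1)√(5/7/(4π)) = 0.23841361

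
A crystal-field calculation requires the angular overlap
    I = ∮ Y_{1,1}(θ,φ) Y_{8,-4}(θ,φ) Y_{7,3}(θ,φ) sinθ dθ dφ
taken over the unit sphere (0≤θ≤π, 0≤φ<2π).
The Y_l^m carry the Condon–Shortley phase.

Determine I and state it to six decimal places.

0.248575

Checks pass: Σm=0; 16 even; l₃=7∈[7,9].
(2·1+1)(2·8+1)(2·7+1) = 765
Δ: 2! 0! 14! / 17! → 1/2040
sum: t=1:−1/25401600 = -1/25401600
3j²(1 8 7; 0 0 0) = Δ·Π!·Σ² = 8/255  (sign +1)
sum: t=0:+1/174182400 = 1/174182400
3j²(1 8 7; 1 -4 3) = Δ·Π!·Σ² = 11/340  (sign +1)
combine: 4πI² = 765·8/255·11/340 = 66/85
take √, sign +1: I = 0.24857507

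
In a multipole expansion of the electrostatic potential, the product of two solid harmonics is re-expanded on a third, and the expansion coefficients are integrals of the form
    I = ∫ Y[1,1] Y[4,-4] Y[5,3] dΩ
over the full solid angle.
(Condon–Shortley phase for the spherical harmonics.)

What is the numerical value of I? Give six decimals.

m-sum 0 ✓  L=10 even ✓  3≤5≤5 ✓
Π(2lᵢ+1) = 3×9×11 = 297
triangle coeff Δ(1,4,5) = 1/495
Σ_t [0,0]: t=0:+1/576 = 1/576
(3j)²=5/99 [(1 4 5; 0 0 0)], sign=-1
Σ_t [0,0]: t=0:+1/80640 = 1/80640
(3j)²=1/495 [(1 4 5; 1 -4 3)], sign=+1
⇒ 4πI² = 1/33
I = (-1)√(1/33/(4π)) = -0.04910640

-0.049106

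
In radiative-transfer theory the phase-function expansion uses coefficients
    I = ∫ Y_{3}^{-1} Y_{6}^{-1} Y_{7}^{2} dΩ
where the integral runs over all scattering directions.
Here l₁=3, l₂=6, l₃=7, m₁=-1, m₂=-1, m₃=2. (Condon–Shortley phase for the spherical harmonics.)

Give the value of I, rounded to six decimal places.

0.123918

m-sum 0 ✓  L=16 even ✓  3≤7≤9 ✓
Π(2lᵢ+1) = 7×13×15 = 1365
triangle coeff Δ(3,6,7) = 1/2042040
Σ_t [0,2]: t=0:+1/207360 t=1:−1/57600 t=2:+1/207360 = -1/129600
(3j)²=168/12155 [(3 6 7; 0 0 0)], sign=+1
Σ_t [0,2]: t=0:+1/691200 t=1:−1/103680 t=2:+1/241920 = -59/14515200
(3j)²=3481/340340 [(3 6 7; -1 -1 2)], sign=+1
⇒ 4πI² = 438606/2272985
I = (+1)√(438606/2272985/(4π)) = 0.12391791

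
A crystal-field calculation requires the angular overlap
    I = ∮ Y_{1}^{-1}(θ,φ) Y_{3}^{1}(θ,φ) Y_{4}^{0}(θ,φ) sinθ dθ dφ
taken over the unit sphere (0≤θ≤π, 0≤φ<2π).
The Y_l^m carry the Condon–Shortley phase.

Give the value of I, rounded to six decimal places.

0.150786

Rules hold: Σm=0, L=8 even, 2≤4≤4.
N = 3·7·9 = 189
Δ = 0!·2!·6!/9! = 1/252
Racah Σ t=0..0: t=0:+1/36 = 1/36
⇒ 3j(1 3 4; 0 0 0)² = 4/63, sgn +1
Racah Σ t=0..0: t=0:+1/96 = 1/96
⇒ 3j(1 3 4; -1 1 0)² = 1/42, sgn +1
4πI² = N·(3j₀)²·(3jₘ)² = 2/7
I = +1·√(0.285714/4π) = 0.15078601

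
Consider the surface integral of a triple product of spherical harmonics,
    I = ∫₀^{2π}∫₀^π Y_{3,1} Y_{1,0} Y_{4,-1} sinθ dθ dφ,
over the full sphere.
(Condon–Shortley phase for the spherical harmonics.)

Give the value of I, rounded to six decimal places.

-0.238414

Checks pass: Σm=0; 8 even; l₃=4∈[2,4].
(2·3+1)(2·1+1)(2·4+1) = 189
Δ: 0! 6! 2! / 9! → 1/252
sum: t=0:+1/36 = 1/36
3j²(3 1 4; 0 0 0) = Δ·Π!·Σ² = 4/63  (sign +1)
sum: t=0:+1/48 = 1/48
3j²(3 1 4; 1 0 -1) = Δ·Π!·Σ² = 5/84  (sign -1)
combine: 4πI² = 189·4/63·5/84 = 5/7
take √, sign -1: I = -0.23841361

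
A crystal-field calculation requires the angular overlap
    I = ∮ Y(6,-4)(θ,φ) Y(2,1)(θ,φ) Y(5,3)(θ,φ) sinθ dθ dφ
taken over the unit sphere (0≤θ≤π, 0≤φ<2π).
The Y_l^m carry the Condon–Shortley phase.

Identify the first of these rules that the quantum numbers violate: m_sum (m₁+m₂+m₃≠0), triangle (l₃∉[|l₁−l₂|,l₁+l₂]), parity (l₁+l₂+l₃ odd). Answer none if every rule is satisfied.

parity

azimuthal sum: -4 + 1 + 3 = 0  ✓
4 ≤ 5 ≤ 8 (triangle on l)  ✓
L = 6 + 2 + 5 = 13 (odd)  ✗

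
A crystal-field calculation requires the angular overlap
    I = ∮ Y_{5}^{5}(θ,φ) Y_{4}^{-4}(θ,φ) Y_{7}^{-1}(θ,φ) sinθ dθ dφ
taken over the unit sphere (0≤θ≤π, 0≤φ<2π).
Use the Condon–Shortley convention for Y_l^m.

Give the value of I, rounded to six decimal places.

m-sum 0 ✓  L=16 even ✓  1≤7≤9 ✓
Π(2lᵢ+1) = 11×9×15 = 1485
triangle coeff Δ(5,4,7) = 1/6126120
Σ_t [0,2]: t=0:+1/69120 t=1:−1/20736 t=2:+1/69120 = -1/51840
(3j)²=280/21879 [(5 4 7; 0 0 0)], sign=+1
Σ_t [0,0]: t=0:+1/58060800 = 1/58060800
(3j)²=1/4862 [(5 4 7; 5 -4 -1)], sign=+1
⇒ 4πI² = 2100/537251
I = (+1)√(2100/537251/(4π)) = 0.01763665

0.017637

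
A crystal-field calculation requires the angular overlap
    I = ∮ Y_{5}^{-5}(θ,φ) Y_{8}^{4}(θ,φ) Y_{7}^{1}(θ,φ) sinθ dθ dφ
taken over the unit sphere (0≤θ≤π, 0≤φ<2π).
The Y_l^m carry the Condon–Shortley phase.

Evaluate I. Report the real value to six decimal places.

Checks pass: Σm=0; 20 even; l₃=7∈[3,13].
(2·5+1)(2·8+1)(2·7+1) = 2805
Δ: 6! 4! 10! / 21! → 1/814773960
sum: t=1:−1/87091200 t=2:+1/4976640 t=3:−1/2073600 t=4:+1/4976640 t=5:−1/87091200 = -1/9676800
3j²(5 8 7; 0 0 0) = Δ·Π!·Σ² = 360/46189  (sign +1)
sum: t=6:+1/298598400 = 1/298598400
3j²(5 8 7; -5 4 1) = Δ·Π!·Σ² = 70/4199  (sign +1)
combine: 4πI² = 2805·360/46189·70/4199 = 378000/1037153
take √, sign +1: I = 0.17030192

0.170302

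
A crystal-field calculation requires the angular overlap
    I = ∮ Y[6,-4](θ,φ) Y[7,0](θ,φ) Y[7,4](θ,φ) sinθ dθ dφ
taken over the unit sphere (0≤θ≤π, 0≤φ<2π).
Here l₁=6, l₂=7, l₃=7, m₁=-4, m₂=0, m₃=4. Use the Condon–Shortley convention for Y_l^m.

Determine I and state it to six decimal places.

0.012650

Checks pass: Σm=0; 20 even; l₃=7∈[1,13].
(2·6+1)(2·7+1)(2·7+1) = 2925
Δ: 6! 6! 8! / 21! → 1/2444321880
sum: t=0:+1/2612736000 t=1:−1/20736000 t=2:+1/1658880 t=3:−1/746496 t=4:+1/1658880 t=5:−1/20736000 t=6:+1/2612736000 = -1/4354560
3j²(6 7 7; 0 0 0) = Δ·Π!·Σ² = 1000/138567  (sign +1)
sum: t=4:+1/24883200 t=5:−1/20736000 t=6:+1/174182400 = -1/435456000
3j²(6 7 7; -4 0 4) = Δ·Π!·Σ² = 2/20995  (sign +1)
combine: 4πI² = 2925·1000/138567·2/20995 = 30000/14919047
take √, sign +1: I = 0.01264984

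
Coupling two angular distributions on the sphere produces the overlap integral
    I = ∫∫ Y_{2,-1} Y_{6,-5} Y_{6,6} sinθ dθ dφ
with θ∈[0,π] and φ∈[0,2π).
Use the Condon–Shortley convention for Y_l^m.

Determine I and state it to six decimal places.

Checks pass: Σm=0; 14 even; l₃=6∈[4,8].
(2·2+1)(2·6+1)(2·6+1) = 845
Δ: 2! 2! 10! / 15! → 1/90090
sum: t=0:+1/69120 t=1:−1/14400 t=2:+1/69120 = -7/172800
3j²(2 6 6; 0 0 0) = Δ·Π!·Σ² = 14/715  (sign -1)
sum: t=1:−1/7257600 = -1/7257600
3j²(2 6 6; -1 -5 6) = Δ·Π!·Σ² = 11/455  (sign -1)
combine: 4πI² = 845·14/715·11/455 = 2/5
take √, sign +1: I = 0.17841241

0.178412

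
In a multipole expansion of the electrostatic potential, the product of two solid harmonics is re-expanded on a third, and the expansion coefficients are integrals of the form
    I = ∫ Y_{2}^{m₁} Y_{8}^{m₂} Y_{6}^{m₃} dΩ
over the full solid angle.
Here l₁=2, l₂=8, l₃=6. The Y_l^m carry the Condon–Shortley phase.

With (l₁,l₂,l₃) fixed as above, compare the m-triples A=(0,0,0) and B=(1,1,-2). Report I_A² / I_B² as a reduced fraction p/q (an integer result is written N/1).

112/45

Shared (l₁,l₂,l₃)=(2,8,6): N and (l;000)² cancel in I_A²/I_B².
A: Δ = 4!·0!·12!/17! = 1/30940; Racah Σ t=2..2: t=2:+1/2073600 = 1/2073600; ⇒ 3j(2 8 6; 0 0 0)² = 28/1105, sgn +1
B: Δ = 4!·0!·12!/17! = 1/30940; Racah Σ t=1..1: t=1:−1/5806080 = -1/5806080; ⇒ 3j(2 8 6; 1 1 -2)² = 9/884, sgn -1
I_A²/I_B² = (28/1105)/(9/884) = 112/45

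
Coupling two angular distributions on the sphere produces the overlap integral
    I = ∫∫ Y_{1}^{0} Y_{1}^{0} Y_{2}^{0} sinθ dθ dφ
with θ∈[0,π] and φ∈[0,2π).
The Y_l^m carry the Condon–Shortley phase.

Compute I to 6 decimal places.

0.252313

Rules hold: Σm=0, L=4 even, 0≤2≤2.
N = 3·3·5 = 45
Δ = 0!·2!·2!/5! = 1/30
Racah Σ t=0..0: t=0:+1/1 = 1/1
⇒ 3j(1 1 2; 0 0 0)² = 2/15, sgn +1
(m-triple is (0,0,0) — same symbol as above.)
4πI² = N·(3j₀)²·(3jₘ)² = 4/5
I = +1·√(0.8/4π) = 0.25231325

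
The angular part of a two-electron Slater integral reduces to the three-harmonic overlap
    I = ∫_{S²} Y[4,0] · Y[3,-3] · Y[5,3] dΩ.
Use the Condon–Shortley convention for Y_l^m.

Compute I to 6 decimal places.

0.196280

Checks pass: Σm=0; 12 even; l₃=5∈[1,7].
(2·4+1)(2·3+1)(2·5+1) = 693
Δ: 2! 6! 4! / 13! → 1/180180
sum: t=0:+1/576 t=1:−1/144 t=2:+1/576 = -1/288
3j²(4 3 5; 0 0 0) = Δ·Π!·Σ² = 20/1001  (sign +1)
sum: t=0:+1/2304 = 1/2304
3j²(4 3 5; 0 -3 3) = Δ·Π!·Σ² = 5/143  (sign +1)
combine: 4πI² = 693·20/1001·5/143 = 900/1859
take √, sign +1: I = 0.19628026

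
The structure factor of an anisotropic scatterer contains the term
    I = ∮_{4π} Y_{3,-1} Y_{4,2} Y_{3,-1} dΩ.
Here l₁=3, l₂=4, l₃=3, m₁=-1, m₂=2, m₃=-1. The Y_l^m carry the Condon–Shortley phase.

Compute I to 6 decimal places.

0.162193

Checks pass: Σm=0; 10 even; l₃=3∈[1,7].
(2·3+1)(2·4+1)(2·3+1) = 441
Δ: 4! 2! 4! / 11! → 1/34650
sum: t=1:−1/72 t=2:+1/16 t=3:−1/72 = 5/144
3j²(3 4 3; 0 0 0) = Δ·Π!·Σ² = 2/77  (sign -1)
sum: t=2:+1/192 t=3:−1/36 t=4:+1/192 = -5/288
3j²(3 4 3; -1 2 -1) = Δ·Π!·Σ² = 20/693  (sign -1)
combine: 4πI² = 441·2/77·20/693 = 40/121
take √, sign +1: I = 0.16219310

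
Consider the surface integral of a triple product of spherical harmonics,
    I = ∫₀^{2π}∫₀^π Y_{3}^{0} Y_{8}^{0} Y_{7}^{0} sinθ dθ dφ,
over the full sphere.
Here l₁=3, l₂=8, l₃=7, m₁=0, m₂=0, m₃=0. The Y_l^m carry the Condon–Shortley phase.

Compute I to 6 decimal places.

Checks pass: Σm=0; 18 even; l₃=7∈[5,11].
(2·3+1)(2·8+1)(2·7+1) = 1785
Δ: 4! 2! 12! / 19! → 1/5290740
sum: t=1:−1/7257600 t=2:+1/2073600 t=3:−1/7257600 = 1/4838400
3j²(3 8 7; 0 0 0) = Δ·Π!·Σ² = 252/20995  (sign -1)
(m-triple is (0,0,0) — same symbol as above.)
combine: 4πI² = 1785·252/20995·252/20995 = 1333584/5185765
take √, sign +1: I = 0.14305362

0.143054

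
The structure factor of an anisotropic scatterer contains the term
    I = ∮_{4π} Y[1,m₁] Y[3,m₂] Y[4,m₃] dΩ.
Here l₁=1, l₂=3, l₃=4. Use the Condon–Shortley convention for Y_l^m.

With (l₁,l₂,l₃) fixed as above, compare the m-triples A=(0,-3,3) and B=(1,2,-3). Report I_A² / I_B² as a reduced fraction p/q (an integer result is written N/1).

1/3

l's match ⇒ only the (l;m) 3-j factors differ between A and B.
A: triangle coeff Δ(1,3,4) = 1/252; Σ_t [0,0]: t=0:+1/720 = 1/720; (3j)²=1/36 [(1 3 4; 0 -3 3)], sign=-1
B: triangle coeff Δ(1,3,4) = 1/252; Σ_t [0,0]: t=0:+1/240 = 1/240; (3j)²=1/12 [(1 3 4; 1 2 -3)], sign=-1
I_A²/I_B² = (1/36)/(1/12) = 1/3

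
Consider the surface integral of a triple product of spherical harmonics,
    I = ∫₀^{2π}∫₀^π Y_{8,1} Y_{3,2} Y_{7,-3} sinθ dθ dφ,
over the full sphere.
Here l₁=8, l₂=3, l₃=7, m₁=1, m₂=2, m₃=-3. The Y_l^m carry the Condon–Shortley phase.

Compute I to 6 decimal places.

0.166232

m-sum 0 ✓  L=18 even ✓  5≤7≤11 ✓
Π(2lᵢ+1) = 17×7×15 = 1785
triangle coeff Δ(8,3,7) = 1/5290740
Σ_t [1,3]: t=1:−1/7257600 t=2:+1/2073600 t=3:−1/7257600 = 1/4838400
(3j)²=252/20995 [(8 3 7; 0 0 0)], sign=-1
Σ_t [3,4]: t=3:−1/11612160 t=4:+1/52254720 = -1/14929920
(3j)²=1225/75582 [(8 3 7; 1 2 -3)], sign=-1
⇒ 4πI² = 360150/1037153
I = (+1)√(360150/1037153/(4π)) = 0.16623228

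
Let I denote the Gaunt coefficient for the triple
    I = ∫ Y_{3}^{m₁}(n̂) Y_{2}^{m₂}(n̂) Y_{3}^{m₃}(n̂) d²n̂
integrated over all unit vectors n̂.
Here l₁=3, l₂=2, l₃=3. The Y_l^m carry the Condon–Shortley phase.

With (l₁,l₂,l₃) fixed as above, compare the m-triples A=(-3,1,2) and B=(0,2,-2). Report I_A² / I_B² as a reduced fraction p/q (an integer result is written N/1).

Same 3,2,3: normalisation and zero-m 3j drop out of the ratio.
A: Δ: 2! 4! 2! / 9! → 1/3780; sum: t=2:+1/48 = 1/48; 3j²(3 2 3; -3 1 2) = Δ·Π!·Σ² = 5/84  (sign -1)
B: Δ: 2! 4! 2! / 9! → 1/3780; sum: t=2:+1/24 = 1/24; 3j²(3 2 3; 0 2 -2) = Δ·Π!·Σ² = 1/21  (sign -1)
I_A²/I_B² = (5/84)/(1/21) = 5/4

5/4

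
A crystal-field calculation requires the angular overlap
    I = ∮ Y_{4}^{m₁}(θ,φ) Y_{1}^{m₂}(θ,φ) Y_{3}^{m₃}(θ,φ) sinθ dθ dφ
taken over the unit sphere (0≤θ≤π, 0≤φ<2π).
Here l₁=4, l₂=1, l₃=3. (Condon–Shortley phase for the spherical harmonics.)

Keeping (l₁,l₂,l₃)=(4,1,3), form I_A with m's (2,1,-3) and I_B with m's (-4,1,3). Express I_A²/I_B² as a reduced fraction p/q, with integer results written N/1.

l's match ⇒ only the (l;m) 3-j factors differ between A and B.
A: triangle coeff Δ(4,1,3) = 1/252; Σ_t [2,2]: t=2:+1/1440 = 1/1440; (3j)²=1/252 [(4 1 3; 2 1 -3)], sign=+1
B: triangle coeff Δ(4,1,3) = 1/252; Σ_t [2,2]: t=2:+1/1440 = 1/1440; (3j)²=1/9 [(4 1 3; -4 1 3)], sign=+1
I_A²/I_B² = (1/252)/(1/9) = 1/28

1/28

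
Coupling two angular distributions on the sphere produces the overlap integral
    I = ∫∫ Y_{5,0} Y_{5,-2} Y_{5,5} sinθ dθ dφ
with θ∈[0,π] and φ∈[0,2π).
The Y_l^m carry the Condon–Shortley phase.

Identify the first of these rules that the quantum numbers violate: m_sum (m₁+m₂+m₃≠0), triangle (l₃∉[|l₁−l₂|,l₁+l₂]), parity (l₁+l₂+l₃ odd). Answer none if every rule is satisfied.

m_sum

Σmᵢ = 3  ✗
l₃∈[|l₁−l₂|,l₁+l₂]=[0,10], have l₃=5
Σlᵢ = 15 ⇒ odd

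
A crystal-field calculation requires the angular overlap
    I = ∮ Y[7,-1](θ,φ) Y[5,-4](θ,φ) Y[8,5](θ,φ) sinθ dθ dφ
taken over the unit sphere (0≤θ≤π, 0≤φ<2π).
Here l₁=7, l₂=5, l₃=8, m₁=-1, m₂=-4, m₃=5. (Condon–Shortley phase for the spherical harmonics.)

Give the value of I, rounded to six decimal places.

Rules hold: Σm=0, L=20 even, 2≤8≤12.
N = 15·11·17 = 2805
Δ = 4!·10!·6!/21! = 1/814773960
Racah Σ t=0..4: t=0:+1/87091200 t=1:−1/4976640 t=2:+1/2073600 t=3:−1/4976640 t=4:+1/87091200 = 1/9676800
⇒ 3j(7 5 8; 0 0 0)² = 360/46189, sgn +1
Racah Σ t=0..1: t=0:+1/232243200 t=1:−1/130636800 = -1/298598400
⇒ 3j(7 5 8; -1 -4 5)² = 7/1292, sgn +1
4πI² = N·(3j₀)²·(3jₘ)² = 9450/79781
I = +1·√(0.118449/4π) = 0.09708703

0.097087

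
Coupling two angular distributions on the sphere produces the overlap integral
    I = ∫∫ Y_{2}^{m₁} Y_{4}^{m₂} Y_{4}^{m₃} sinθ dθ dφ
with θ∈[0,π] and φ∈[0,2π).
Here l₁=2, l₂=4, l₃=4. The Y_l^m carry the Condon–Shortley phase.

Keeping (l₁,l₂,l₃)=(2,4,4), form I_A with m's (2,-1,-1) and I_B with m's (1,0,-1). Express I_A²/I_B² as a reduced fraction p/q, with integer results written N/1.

Shared (l₁,l₂,l₃)=(2,4,4): N and (l;000)² cancel in I_A²/I_B².
A: Δ = 2!·2!·6!/11! = 1/13860; Racah Σ t=0..0: t=0:+1/144 = 1/144; ⇒ 3j(2 4 4; 2 -1 -1)² = 10/231, sgn -1
B: Δ = 2!·2!·6!/11! = 1/13860; Racah Σ t=0..1: t=0:+1/96 t=1:−1/72 = -1/288; ⇒ 3j(2 4 4; 1 0 -1)² = 1/462, sgn +1
I_A²/I_B² = (10/231)/(1/462) = 20/1

20/1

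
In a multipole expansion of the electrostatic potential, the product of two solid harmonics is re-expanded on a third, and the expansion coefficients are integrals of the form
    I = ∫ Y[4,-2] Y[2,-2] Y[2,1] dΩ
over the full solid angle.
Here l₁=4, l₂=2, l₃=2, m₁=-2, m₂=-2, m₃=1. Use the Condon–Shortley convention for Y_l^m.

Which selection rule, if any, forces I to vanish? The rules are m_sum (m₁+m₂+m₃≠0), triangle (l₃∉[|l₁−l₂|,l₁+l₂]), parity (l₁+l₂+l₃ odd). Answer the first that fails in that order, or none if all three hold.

m₁+m₂+m₃ = -2 − 2 + 1 = -3  ✗
triangle: |4−2|=2 ≤ l₃=2 ≤ 4+2=6
parity: l₁+l₂+l₃ = 8 is even

m_sum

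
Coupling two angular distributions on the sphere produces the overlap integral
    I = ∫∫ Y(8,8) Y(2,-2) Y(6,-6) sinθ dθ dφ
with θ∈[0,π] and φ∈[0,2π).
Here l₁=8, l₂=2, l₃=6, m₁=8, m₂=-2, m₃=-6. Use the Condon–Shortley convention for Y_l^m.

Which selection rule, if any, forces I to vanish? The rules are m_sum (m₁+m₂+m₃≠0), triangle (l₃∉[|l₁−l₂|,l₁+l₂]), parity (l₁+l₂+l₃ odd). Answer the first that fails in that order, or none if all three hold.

none

m₁+m₂+m₃ = 8 − 2 − 6 = 0  ✓
triangle: |8−2|=6 ≤ l₃=6 ≤ 8+2=10  ✓
parity: l₁+l₂+l₃ = 16 is even  ✓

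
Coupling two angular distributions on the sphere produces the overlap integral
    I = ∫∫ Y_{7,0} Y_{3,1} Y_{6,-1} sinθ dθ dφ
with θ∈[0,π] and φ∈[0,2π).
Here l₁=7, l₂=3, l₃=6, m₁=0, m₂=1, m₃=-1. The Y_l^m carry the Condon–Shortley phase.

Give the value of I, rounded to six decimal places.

m-sum 0 ✓  L=16 even ✓  4≤6≤10 ✓
Π(2lᵢ+1) = 15×7×13 = 1365
triangle coeff Δ(7,3,6) = 1/2042040
Σ_t [1,3]: t=1:−1/207360 t=2:+1/57600 t=3:−1/207360 = 1/129600
(3j)²=168/12155 [(7 3 6; 0 0 0)], sign=+1
Σ_t [2,4]: t=2:+1/115200 t=3:−1/103680 t=4:+1/1451520 = -1/3628800
(3j)²=1/36465 [(7 3 6; 0 1 -1)], sign=+1
⇒ 4πI² = 1176/2272985
I = (+1)√(1176/2272985/(4π)) = 0.00641653

0.006417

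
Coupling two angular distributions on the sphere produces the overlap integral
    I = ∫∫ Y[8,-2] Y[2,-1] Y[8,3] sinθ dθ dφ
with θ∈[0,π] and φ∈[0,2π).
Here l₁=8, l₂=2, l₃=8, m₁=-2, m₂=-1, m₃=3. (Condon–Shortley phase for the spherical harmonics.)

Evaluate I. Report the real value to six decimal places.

Checks pass: Σm=0; 18 even; l₃=8∈[6,10].
(2·8+1)(2·2+1)(2·8+1) = 1445
Δ: 2! 14! 2! / 19! → 1/348840
sum: t=0:+1/116121600 t=1:−1/25401600 t=2:+1/116121600 = -1/45158400
3j²(8 2 8; 0 0 0) = Δ·Π!·Σ² = 24/1615  (sign -1)
sum: t=0:+1/174182400 t=1:−1/87091200 = -1/174182400
3j²(8 2 8; -2 -1 3) = Δ·Π!·Σ² = 55/7752  (sign +1)
combine: 4πI² = 1445·24/1615·55/7752 = 55/361
take √, sign -1: I = -0.11010900

-0.110109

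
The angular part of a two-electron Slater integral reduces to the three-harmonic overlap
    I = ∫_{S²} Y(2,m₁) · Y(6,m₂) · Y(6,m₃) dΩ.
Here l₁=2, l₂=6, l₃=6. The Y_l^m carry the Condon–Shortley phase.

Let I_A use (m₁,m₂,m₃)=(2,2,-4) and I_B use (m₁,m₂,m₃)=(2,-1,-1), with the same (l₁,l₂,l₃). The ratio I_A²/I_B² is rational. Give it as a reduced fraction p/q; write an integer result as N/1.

30/49

Shared (l₁,l₂,l₃)=(2,6,6): N and (l;000)² cancel in I_A²/I_B².
A: Δ = 2!·2!·10!/15! = 1/90090; Racah Σ t=0..0: t=0:+1/322560 = 1/322560; ⇒ 3j(2 6 6; 2 2 -4)² = 18/1001, sgn +1
B: Δ = 2!·2!·10!/15! = 1/90090; Racah Σ t=0..0: t=0:+1/57600 = 1/57600; ⇒ 3j(2 6 6; 2 -1 -1)² = 21/715, sgn -1
I_A²/I_B² = (18/1001)/(21/715) = 30/49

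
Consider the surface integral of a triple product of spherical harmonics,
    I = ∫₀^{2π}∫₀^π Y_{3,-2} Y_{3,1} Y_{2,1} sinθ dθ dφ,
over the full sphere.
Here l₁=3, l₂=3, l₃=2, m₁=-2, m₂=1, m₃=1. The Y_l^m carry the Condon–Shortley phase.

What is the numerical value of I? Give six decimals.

m-sum 0 ✓  L=8 even ✓  0≤2≤6 ✓
Π(2lᵢ+1) = 7×7×5 = 245
triangle coeff Δ(3,3,2) = 1/3780
Σ_t [1,3]: t=1:−1/24 t=2:+1/4 t=3:−1/24 = 1/6
(3j)²=4/105 [(3 3 2; 0 0 0)], sign=+1
Σ_t [3,4]: t=3:−1/12 t=4:+1/48 = -1/16
(3j)²=1/28 [(3 3 2; -2 1 1)], sign=+1
⇒ 4πI² = 1/3
I = (+1)√(1/3/(4π)) = 0.16286750

0.162868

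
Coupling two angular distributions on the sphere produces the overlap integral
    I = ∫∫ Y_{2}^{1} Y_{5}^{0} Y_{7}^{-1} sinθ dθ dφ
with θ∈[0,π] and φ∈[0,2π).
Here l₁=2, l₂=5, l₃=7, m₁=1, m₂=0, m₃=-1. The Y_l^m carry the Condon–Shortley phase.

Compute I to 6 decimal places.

m-sum 0 ✓  L=14 even ✓  3≤7≤7 ✓
Π(2lᵢ+1) = 5×11×15 = 825
triangle coeff Δ(2,5,7) = 1/15015
Σ_t [0,0]: t=0:+1/57600 = 1/57600
(3j)²=21/715 [(2 5 7; 0 0 0)], sign=-1
Σ_t [0,0]: t=0:+1/86400 = 1/86400
(3j)²=16/715 [(2 5 7; 1 0 -1)], sign=+1
⇒ 4πI² = 1008/1859
I = (-1)√(1008/1859/(4π)) = -0.20772350

-0.207724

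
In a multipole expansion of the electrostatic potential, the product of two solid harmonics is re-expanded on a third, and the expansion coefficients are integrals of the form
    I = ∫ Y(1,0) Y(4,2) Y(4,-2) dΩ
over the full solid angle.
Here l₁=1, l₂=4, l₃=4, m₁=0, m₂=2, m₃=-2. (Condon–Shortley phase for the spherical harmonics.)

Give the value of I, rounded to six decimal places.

L=9 odd ⇒ parity kills the (l;000) factor ⇒ I = 0

0.000000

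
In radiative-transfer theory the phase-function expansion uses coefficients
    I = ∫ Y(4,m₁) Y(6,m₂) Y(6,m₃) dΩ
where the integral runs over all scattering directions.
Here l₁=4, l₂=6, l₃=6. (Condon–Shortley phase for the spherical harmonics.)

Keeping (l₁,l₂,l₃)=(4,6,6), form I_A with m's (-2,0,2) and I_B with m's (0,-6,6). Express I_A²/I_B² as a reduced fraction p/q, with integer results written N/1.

14/27

Same 4,6,6: normalisation and zero-m 3j drop out of the ratio.
A: Δ: 4! 4! 8! / 17! → 1/15315300; sum: t=2:+1/55296 t=3:−1/25920 t=4:+1/138240 = -11/829440; 3j²(4 6 6; -2 0 2) = Δ·Π!·Σ² = 11/1326  (sign -1)
B: Δ: 4! 4! 8! / 17! → 1/15315300; sum: t=0:+1/23224320 = 1/23224320; 3j²(4 6 6; 0 -6 6) = Δ·Π!·Σ² = 99/6188  (sign +1)
I_A²/I_B² = (11/1326)/(99/6188) = 14/27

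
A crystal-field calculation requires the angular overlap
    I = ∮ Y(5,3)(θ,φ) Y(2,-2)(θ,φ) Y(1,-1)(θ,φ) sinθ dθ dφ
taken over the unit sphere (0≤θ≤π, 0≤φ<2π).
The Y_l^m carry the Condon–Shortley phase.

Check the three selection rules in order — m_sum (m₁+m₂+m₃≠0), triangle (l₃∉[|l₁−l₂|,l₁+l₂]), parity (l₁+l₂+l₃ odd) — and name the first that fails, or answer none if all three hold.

Σmᵢ = 0  ✓
l₃∈[|l₁−l₂|,l₁+l₂]=[3,7], have l₃=1  ✗
Σlᵢ = 8 ⇒ even

triangle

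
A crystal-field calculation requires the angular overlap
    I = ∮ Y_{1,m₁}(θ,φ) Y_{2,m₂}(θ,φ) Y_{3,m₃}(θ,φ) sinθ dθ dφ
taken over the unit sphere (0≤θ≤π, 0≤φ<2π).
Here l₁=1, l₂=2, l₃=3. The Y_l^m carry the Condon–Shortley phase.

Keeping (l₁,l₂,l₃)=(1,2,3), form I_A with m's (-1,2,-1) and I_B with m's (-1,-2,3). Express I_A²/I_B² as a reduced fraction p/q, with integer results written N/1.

Same 1,2,3: normalisation and zero-m 3j drop out of the ratio.
A: Δ: 0! 2! 4! / 7! → 1/105; sum: t=0:+1/48 = 1/48; 3j²(1 2 3; -1 2 -1) = Δ·Π!·Σ² = 1/105  (sign +1)
B: Δ: 0! 2! 4! / 7! → 1/105; sum: t=0:+1/48 = 1/48; 3j²(1 2 3; -1 -2 3) = Δ·Π!·Σ² = 1/7  (sign +1)
I_A²/I_B² = (1/105)/(1/7) = 1/15

1/15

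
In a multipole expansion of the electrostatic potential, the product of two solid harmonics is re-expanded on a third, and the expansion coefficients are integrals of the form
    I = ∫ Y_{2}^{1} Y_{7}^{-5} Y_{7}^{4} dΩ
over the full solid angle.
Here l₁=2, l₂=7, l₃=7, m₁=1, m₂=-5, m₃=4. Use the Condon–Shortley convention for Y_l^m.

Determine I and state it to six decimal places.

-0.188767

Rules hold: Σm=0, L=16 even, 5≤7≤9.
N = 5·15·15 = 1125
Δ = 2!·2!·12!/17! = 1/185640
Racah Σ t=0..2: t=0:+1/2419200 t=1:−1/518400 t=2:+1/2419200 = -1/907200
⇒ 3j(2 7 7; 0 0 0)² = 56/3315, sgn +1
Racah Σ t=0..1: t=0:+1/14515200 t=1:−1/79833600 = 1/17740800
⇒ 3j(2 7 7; 1 -5 4)² = 729/30940, sgn -1
4πI² = N·(3j₀)²·(3jₘ)² = 21870/48841
I = -1·√(0.44778/4π) = -0.18876748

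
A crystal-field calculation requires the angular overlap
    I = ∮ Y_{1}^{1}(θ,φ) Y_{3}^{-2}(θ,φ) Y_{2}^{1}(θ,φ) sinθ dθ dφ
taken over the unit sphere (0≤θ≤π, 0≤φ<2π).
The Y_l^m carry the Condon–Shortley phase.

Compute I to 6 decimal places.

Checks pass: Σm=0; 6 even; l₃=2∈[2,4].
(2·1+1)(2·3+1)(2·2+1) = 105
Δ: 2! 0! 4! / 7! → 1/105
sum: t=1:−1/4 = -1/4
3j²(1 3 2; 0 0 0) = Δ·Π!·Σ² = 3/35  (sign -1)
sum: t=0:+1/12 = 1/12
3j²(1 3 2; 1 -2 1) = Δ·Π!·Σ² = 2/21  (sign -1)
combine: 4πI² = 105·3/35·2/21 = 6/7
take √, sign +1: I = 0.26116903

0.261169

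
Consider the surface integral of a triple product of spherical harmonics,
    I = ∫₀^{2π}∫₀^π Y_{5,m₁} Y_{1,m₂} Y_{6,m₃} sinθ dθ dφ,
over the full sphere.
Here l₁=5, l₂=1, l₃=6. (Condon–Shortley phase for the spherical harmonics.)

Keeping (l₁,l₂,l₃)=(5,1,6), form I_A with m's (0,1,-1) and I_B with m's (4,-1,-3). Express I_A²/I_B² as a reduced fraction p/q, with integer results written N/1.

l's match ⇒ only the (l;m) 3-j factors differ between A and B.
A: triangle coeff Δ(5,1,6) = 1/858; Σ_t [0,0]: t=0:+1/28800 = 1/28800; (3j)²=7/286 [(5 1 6; 0 1 -1)], sign=-1
B: triangle coeff Δ(5,1,6) = 1/858; Σ_t [0,0]: t=0:+1/725760 = 1/725760; (3j)²=1/286 [(5 1 6; 4 -1 -3)], sign=-1
I_A²/I_B² = (7/286)/(1/286) = 7/1

7/1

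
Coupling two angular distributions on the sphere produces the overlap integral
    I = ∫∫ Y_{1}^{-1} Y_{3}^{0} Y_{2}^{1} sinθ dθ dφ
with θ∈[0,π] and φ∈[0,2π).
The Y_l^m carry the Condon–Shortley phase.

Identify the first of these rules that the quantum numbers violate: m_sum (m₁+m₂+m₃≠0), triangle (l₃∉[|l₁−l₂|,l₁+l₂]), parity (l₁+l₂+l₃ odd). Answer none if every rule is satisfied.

m₁+m₂+m₃ = -1 + 0 + 1 = 0  ✓
triangle: |1−3|=2 ≤ l₃=2 ≤ 1+3=4  ✓
parity: l₁+l₂+l₃ = 6 is even  ✓

none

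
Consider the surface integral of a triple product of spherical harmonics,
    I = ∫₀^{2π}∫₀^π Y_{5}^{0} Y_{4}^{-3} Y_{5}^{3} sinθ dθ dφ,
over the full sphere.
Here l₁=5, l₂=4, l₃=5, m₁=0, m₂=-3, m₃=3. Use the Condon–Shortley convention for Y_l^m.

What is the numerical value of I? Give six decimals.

0.130198

m-sum 0 ✓  L=14 even ✓  1≤5≤9 ✓
Π(2lᵢ+1) = 11×9×11 = 1089
triangle coeff Δ(5,4,5) = 1/3153150
Σ_t [0,4]: t=0:+1/69120 t=1:−1/1728 t=2:+1/576 t=3:−1/1728 t=4:+1/69120 = 7/11520
(3j)²=2/143 [(5 4 5; 0 0 0)], sign=-1
Σ_t [0,1]: t=0:+1/17280 t=1:−1/6912 = -1/11520
(3j)²=2/143 [(5 4 5; 0 -3 3)], sign=-1
⇒ 4πI² = 36/169
I = (+1)√(36/169/(4π)) = 0.13019760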